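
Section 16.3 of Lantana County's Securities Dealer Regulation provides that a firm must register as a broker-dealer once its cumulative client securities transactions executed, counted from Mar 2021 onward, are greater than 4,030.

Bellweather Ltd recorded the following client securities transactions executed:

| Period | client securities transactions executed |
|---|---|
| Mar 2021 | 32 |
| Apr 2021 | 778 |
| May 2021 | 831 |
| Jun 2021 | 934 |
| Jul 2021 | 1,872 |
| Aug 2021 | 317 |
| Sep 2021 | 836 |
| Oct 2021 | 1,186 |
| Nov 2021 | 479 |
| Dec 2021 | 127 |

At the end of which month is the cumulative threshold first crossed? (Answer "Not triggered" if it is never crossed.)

Jul 2021

Through Mar 2021: 32
Through Apr 2021: 810
Through May 2021: 1,641
Through Jun 2021: 2,575
Through Jul 2021: 4,447 ← exceeds threshold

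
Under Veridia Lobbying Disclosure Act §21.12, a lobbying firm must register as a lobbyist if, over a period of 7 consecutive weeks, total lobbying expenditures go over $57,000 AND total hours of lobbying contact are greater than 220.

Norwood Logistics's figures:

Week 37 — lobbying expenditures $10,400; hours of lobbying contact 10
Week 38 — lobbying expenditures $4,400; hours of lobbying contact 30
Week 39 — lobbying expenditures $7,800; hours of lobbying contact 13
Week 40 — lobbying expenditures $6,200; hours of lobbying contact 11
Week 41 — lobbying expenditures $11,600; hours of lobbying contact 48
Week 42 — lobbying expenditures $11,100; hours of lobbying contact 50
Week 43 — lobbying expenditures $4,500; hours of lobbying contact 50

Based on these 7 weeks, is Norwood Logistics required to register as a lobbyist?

Total lobbying expenditures: $10,400 + $4,400 + $7,800 + $6,200 + $11,600 + $11,100 + $4,500 = $56,000 (≤ $57,000).
Total hours of lobbying contact: 10 + 30 + 13 + 11 + 48 + 50 + 50 = 212 (≤ 220).
The test is 'and': the rule requires both, and at least one is not exceeded.

No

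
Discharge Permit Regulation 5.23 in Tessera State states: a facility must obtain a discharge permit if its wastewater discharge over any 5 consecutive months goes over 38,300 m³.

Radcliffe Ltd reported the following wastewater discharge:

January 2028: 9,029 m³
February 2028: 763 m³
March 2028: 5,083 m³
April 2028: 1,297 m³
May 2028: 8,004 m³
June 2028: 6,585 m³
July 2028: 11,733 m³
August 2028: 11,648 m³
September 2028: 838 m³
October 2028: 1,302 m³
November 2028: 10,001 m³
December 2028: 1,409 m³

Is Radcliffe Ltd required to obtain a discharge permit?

January 2028–May 2028: 9,029 m³ + 763 m³ + 5,083 m³ + 1,297 m³ + 8,004 m³ = 24,176 m³ (under)
February 2028–June 2028: 763 m³ + 5,083 m³ + 1,297 m³ + 8,004 m³ + 6,585 m³ = 21,732 m³ (under)
March 2028–July 2028: 5,083 m³ + 1,297 m³ + 8,004 m³ + 6,585 m³ + 11,733 m³ = 32,702 m³ (under)
April 2028–August 2028: 1,297 m³ + 8,004 m³ + 6,585 m³ + 11,733 m³ + 11,648 m³ = 39,267 m³ (over)
May 2028–September 2028: 8,004 m³ + 6,585 m³ + 11,733 m³ + 11,648 m³ + 838 m³ = 38,808 m³ (over)
June 2028–October 2028: 6,585 m³ + 11,733 m³ + 11,648 m³ + 838 m³ + 1,302 m³ = 32,106 m³ (under)
July 2028–November 2028: 11,733 m³ + 11,648 m³ + 838 m³ + 1,302 m³ + 10,001 m³ = 35,522 m³ (under)
August 2028–December 2028: 11,648 m³ + 838 m³ + 1,302 m³ + 10,001 m³ + 1,409 m³ = 25,198 m³ (under)
At least one window exceeds 38,300 m³.

Yes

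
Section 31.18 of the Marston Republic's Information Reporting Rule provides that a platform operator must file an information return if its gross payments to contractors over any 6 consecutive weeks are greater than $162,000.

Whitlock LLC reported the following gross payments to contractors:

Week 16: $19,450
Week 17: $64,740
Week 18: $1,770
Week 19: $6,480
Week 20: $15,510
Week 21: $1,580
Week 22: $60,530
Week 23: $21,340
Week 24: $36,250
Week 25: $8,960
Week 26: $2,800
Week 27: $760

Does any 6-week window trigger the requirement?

Week 16–Week 21: $19,450 + $64,740 + $1,770 + $6,480 + $15,510 + $1,580 = $109,530 (under)
Week 17–Week 22: $64,740 + $1,770 + $6,480 + $15,510 + $1,580 + $60,530 = $150,610 (under)
Week 18–Week 23: $1,770 + $6,480 + $15,510 + $1,580 + $60,530 + $21,340 = $107,210 (under)
Week 19–Week 24: $6,480 + $15,510 + $1,580 + $60,530 + $21,340 + $36,250 = $141,690 (under)
Week 20–Week 25: $15,510 + $1,580 + $60,530 + $21,340 + $36,250 + $8,960 = $144,170 (under)
Week 21–Week 26: $1,580 + $60,530 + $21,340 + $36,250 + $8,960 + $2,800 = $131,460 (under)
Week 22–Week 27: $60,530 + $21,340 + $36,250 + $8,960 + $2,800 + $760 = $130,640 (under)
No window exceeds $162,000.

No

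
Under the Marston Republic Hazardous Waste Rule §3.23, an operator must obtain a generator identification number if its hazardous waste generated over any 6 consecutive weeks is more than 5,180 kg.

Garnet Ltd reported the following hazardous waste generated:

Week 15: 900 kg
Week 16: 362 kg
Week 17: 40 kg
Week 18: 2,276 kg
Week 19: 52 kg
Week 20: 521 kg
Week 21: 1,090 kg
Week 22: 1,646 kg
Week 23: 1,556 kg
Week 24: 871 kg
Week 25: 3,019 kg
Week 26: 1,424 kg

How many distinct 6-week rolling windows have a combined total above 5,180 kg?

Week 15–Week 20: 900 kg + 362 kg + 40 kg + 2,276 kg + 52 kg + 521 kg = 4,151 kg (under)
Week 16–Week 21: 362 kg + 40 kg + 2,276 kg + 52 kg + 521 kg + 1,090 kg = 4,341 kg (under)
Week 17–Week 22: 40 kg + 2,276 kg + 52 kg + 521 kg + 1,090 kg + 1,646 kg = 5,625 kg (over)
Week 18–Week 23: 2,276 kg + 52 kg + 521 kg + 1,090 kg + 1,646 kg + 1,556 kg = 7,141 kg (over)
Week 19–Week 24: 52 kg + 521 kg + 1,090 kg + 1,646 kg + 1,556 kg + 871 kg = 5,736 kg (over)
Week 20–Week 25: 521 kg + 1,090 kg + 1,646 kg + 1,556 kg + 871 kg + 3,019 kg = 8,703 kg (over)
Week 21–Week 26: 1,090 kg + 1,646 kg + 1,556 kg + 871 kg + 3,019 kg + 1,424 kg = 9,606 kg (over)
5 windows exceed the threshold.

5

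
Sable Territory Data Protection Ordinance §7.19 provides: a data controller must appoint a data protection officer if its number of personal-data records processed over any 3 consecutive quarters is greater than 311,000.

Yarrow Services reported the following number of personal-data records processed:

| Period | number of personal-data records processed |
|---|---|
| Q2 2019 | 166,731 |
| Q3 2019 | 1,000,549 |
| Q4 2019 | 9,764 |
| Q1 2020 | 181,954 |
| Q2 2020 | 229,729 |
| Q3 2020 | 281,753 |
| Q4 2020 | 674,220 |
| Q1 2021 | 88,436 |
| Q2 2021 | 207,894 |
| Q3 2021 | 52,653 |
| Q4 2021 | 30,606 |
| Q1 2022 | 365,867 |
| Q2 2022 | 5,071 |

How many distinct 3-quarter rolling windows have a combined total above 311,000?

10

Q2 2019–Q4 2019: 166,731 + 1,000,549 + 9,764 = 1,177,044 (over)
Q3 2019–Q1 2020: 1,000,549 + 9,764 + 181,954 = 1,192,267 (over)
Q4 2019–Q2 2020: 9,764 + 181,954 + 229,729 = 421,447 (over)
Q1 2020–Q3 2020: 181,954 + 229,729 + 281,753 = 693,436 (over)
Q2 2020–Q4 2020: 229,729 + 281,753 + 674,220 = 1,185,702 (over)
Q3 2020–Q1 2021: 281,753 + 674,220 + 88,436 = 1,044,409 (over)
Q4 2020–Q2 2021: 674,220 + 88,436 + 207,894 = 970,550 (over)
Q1 2021–Q3 2021: 88,436 + 207,894 + 52,653 = 348,983 (over)
Q2 2021–Q4 2021: 207,894 + 52,653 + 30,606 = 291,153 (under)
Q3 2021–Q1 2022: 52,653 + 30,606 + 365,867 = 449,126 (over)
Q4 2021–Q2 2022: 30,606 + 365,867 + 5,071 = 401,544 (over)
10 windows exceed the threshold.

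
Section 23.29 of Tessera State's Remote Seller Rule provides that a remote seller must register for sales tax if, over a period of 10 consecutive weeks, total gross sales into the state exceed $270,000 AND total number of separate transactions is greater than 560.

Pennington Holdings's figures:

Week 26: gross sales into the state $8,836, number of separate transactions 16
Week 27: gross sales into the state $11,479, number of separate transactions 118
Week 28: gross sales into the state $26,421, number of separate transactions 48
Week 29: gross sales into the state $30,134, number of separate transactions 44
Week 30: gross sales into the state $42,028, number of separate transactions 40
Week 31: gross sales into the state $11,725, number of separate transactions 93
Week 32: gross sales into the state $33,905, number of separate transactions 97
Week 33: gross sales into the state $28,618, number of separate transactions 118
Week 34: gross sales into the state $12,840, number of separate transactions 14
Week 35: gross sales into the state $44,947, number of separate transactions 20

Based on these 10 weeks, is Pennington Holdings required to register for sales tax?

No

Total gross sales into the state: $8,836 + $11,479 + $26,421 + $30,134 + $42,028 + $11,725 + $33,905 + $28,618 + $12,840 + $44,947 = $250,933 (≤ $270,000).
Total number of separate transactions: 16 + 118 + 48 + 44 + 40 + 93 + 97 + 118 + 14 + 20 = 608 (> 560).
The test is 'and': the rule requires both, and at least one is not exceeded.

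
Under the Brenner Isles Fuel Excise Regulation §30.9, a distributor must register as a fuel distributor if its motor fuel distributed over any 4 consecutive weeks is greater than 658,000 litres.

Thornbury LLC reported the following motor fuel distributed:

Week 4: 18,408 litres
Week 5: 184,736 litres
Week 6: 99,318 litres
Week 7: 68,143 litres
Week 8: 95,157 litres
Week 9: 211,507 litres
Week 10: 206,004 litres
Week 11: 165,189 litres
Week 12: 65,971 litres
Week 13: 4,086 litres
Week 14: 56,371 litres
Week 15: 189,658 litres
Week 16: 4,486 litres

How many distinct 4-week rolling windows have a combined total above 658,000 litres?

1

Week 4–Week 7: 18,408 litres + 184,736 litres + 99,318 litres + 68,143 litres = 370,605 litres (under)
Week 5–Week 8: 184,736 litres + 99,318 litres + 68,143 litres + 95,157 litres = 447,354 litres (under)
Week 6–Week 9: 99,318 litres + 68,143 litres + 95,157 litres + 211,507 litres = 474,125 litres (under)
Week 7–Week 10: 68,143 litres + 95,157 litres + 211,507 litres + 206,004 litres = 580,811 litres (under)
Week 8–Week 11: 95,157 litres + 211,507 litres + 206,004 litres + 165,189 litres = 677,857 litres (over)
Week 9–Week 12: 211,507 litres + 206,004 litres + 165,189 litres + 65,971 litres = 648,671 litres (under)
Week 10–Week 13: 206,004 litres + 165,189 litres + 65,971 litres + 4,086 litres = 441,250 litres (under)
Week 11–Week 14: 165,189 litres + 65,971 litres + 4,086 litres + 56,371 litres = 291,617 litres (under)
Week 12–Week 15: 65,971 litres + 4,086 litres + 56,371 litres + 189,658 litres = 316,086 litres (under)
Week 13–Week 16: 4,086 litres + 56,371 litres + 189,658 litres + 4,486 litres = 254,601 litres (under)
1 window exceeds the threshold.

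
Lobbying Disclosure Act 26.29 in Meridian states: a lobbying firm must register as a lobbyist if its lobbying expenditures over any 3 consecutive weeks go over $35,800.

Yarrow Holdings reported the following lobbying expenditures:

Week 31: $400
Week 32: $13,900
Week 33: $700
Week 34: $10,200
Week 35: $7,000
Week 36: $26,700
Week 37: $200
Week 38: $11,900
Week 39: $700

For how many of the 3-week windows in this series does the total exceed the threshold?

Week 31–Week 33: $400 + $13,900 + $700 = $15,000 (under)
Week 32–Week 34: $13,900 + $700 + $10,200 = $24,800 (under)
Week 33–Week 35: $700 + $10,200 + $7,000 = $17,900 (under)
Week 34–Week 36: $10,200 + $7,000 + $26,700 = $43,900 (over)
Week 35–Week 37: $7,000 + $26,700 + $200 = $33,900 (under)
Week 36–Week 38: $26,700 + $200 + $11,900 = $38,800 (over)
Week 37–Week 39: $200 + $11,900 + $700 = $12,800 (under)
2 windows exceed the threshold.

2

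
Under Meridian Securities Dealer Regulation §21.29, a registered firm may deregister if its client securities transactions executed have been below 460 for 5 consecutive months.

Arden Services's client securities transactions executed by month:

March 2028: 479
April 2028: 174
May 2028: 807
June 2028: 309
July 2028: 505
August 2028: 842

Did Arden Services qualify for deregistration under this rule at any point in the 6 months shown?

No

Months below 460: April 2028, June 2028.
Longest run of consecutive months below the threshold: 1.
1 < 5, so Arden Services never became eligible.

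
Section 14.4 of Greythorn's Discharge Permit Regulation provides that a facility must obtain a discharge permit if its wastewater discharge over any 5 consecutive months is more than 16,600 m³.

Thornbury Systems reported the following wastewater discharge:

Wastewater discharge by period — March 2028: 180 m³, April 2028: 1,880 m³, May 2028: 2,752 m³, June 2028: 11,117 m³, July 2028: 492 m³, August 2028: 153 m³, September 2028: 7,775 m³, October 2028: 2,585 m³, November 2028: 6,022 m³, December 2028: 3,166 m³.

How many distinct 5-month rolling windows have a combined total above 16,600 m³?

March 2028–July 2028: 180 m³ + 1,880 m³ + 2,752 m³ + 11,117 m³ + 492 m³ = 16,421 m³ (under)
April 2028–August 2028: 1,880 m³ + 2,752 m³ + 11,117 m³ + 492 m³ + 153 m³ = 16,394 m³ (under)
May 2028–September 2028: 2,752 m³ + 11,117 m³ + 492 m³ + 153 m³ + 7,775 m³ = 22,289 m³ (over)
June 2028–October 2028: 11,117 m³ + 492 m³ + 153 m³ + 7,775 m³ + 2,585 m³ = 22,122 m³ (over)
July 2028–November 2028: 492 m³ + 153 m³ + 7,775 m³ + 2,585 m³ + 6,022 m³ = 17,027 m³ (over)
August 2028–December 2028: 153 m³ + 7,775 m³ + 2,585 m³ + 6,022 m³ + 3,166 m³ = 19,701 m³ (over)
4 windows exceed the threshold.

4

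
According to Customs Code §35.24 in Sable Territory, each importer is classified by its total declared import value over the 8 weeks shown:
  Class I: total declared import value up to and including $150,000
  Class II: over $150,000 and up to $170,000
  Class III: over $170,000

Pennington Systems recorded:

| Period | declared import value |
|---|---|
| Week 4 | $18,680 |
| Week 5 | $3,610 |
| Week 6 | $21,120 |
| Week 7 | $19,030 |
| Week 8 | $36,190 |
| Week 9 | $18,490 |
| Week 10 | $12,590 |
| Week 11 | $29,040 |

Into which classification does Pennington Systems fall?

Class II

Total declared import value: $18,680 + $3,610 + $21,120 + $19,030 + $36,190 + $18,490 + $12,590 + $29,040 = $158,750.
$150,000 < $158,750 ≤ $170,000, so Class II applies.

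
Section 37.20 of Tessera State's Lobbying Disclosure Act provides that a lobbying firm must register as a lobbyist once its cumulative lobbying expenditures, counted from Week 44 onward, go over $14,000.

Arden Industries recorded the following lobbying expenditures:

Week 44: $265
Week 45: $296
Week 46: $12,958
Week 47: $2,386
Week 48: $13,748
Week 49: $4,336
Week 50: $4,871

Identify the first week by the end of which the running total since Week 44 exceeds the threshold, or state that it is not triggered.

Week 47

Through Week 44: $265
Through Week 45: $561
Through Week 46: $13,519
Through Week 47: $15,905 ← exceeds threshold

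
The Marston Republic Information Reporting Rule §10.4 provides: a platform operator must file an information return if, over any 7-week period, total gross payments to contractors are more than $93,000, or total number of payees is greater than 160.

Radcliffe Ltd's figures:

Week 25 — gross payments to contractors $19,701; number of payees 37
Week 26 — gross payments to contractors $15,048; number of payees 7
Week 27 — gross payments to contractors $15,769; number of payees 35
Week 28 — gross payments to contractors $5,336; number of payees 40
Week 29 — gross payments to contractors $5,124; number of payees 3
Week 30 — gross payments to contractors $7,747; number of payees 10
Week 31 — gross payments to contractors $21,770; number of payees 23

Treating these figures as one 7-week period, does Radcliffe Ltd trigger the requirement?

Total gross payments to contractors: $19,701 + $15,048 + $15,769 + $5,336 + $5,124 + $7,747 + $21,770 = $90,495 (≤ $93,000).
Total number of payees: 37 + 7 + 35 + 40 + 3 + 10 + 23 = 155 (≤ 160).
The test is 'or': neither threshold is exceeded.

No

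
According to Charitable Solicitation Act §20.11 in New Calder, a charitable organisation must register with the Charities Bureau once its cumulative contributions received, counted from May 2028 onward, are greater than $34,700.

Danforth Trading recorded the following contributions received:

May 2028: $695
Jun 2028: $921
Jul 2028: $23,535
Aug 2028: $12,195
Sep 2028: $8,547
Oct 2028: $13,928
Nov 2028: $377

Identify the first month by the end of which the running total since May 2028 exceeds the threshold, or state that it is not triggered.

Through May 2028: $695
Through Jun 2028: $1,616
Through Jul 2028: $25,151
Through Aug 2028: $37,346 ← exceeds threshold

Aug 2028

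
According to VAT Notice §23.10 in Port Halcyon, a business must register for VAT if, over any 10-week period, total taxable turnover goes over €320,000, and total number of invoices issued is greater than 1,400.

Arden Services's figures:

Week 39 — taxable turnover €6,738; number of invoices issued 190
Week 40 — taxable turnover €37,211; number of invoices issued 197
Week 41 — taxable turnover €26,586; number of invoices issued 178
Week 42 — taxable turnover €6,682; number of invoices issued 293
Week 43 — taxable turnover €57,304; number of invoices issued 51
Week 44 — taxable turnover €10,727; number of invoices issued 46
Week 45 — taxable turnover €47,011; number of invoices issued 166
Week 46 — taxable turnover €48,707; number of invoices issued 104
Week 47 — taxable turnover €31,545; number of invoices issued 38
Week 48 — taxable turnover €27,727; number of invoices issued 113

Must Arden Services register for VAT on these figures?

No

Total taxable turnover: €6,738 + €37,211 + €26,586 + €6,682 + €57,304 + €10,727 + €47,011 + €48,707 + €31,545 + €27,727 = €300,238 (≤ €320,000).
Total number of invoices issued: 190 + 197 + 178 + 293 + 51 + 46 + 166 + 104 + 38 + 113 = 1,376 (≤ 1,400).
The test is 'and': the rule requires both, and at least one is not exceeded.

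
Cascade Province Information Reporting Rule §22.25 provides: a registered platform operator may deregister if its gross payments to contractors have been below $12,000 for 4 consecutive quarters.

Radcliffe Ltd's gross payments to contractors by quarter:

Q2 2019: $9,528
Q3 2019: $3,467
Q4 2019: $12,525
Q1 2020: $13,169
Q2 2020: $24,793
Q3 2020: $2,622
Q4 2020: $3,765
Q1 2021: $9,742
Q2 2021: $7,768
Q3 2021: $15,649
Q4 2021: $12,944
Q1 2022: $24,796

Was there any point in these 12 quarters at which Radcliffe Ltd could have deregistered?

Yes

Quarters below $12,000: Q2 2019, Q3 2019, Q3 2020, Q4 2020, Q1 2021, Q2 2021.
Longest run of consecutive quarters below the threshold: 4.
4 ≥ 4, so Radcliffe Ltd became eligible.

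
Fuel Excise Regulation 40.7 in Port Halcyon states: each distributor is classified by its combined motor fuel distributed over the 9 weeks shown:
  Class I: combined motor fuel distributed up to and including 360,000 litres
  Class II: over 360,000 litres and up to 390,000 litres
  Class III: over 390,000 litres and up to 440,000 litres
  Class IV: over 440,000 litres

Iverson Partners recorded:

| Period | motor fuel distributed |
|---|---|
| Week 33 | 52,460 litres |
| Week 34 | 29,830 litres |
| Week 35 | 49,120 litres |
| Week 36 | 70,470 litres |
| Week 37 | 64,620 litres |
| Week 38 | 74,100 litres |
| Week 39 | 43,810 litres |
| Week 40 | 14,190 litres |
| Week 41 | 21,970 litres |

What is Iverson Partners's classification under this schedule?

Combined motor fuel distributed: 52,460 litres + 29,830 litres + 49,120 litres + 70,470 litres + 64,620 litres + 74,100 litres + 43,810 litres + 14,190 litres + 21,970 litres = 420,570 litres.
390,000 litres < 420,570 litres ≤ 440,000 litres, so Class III applies.

Class III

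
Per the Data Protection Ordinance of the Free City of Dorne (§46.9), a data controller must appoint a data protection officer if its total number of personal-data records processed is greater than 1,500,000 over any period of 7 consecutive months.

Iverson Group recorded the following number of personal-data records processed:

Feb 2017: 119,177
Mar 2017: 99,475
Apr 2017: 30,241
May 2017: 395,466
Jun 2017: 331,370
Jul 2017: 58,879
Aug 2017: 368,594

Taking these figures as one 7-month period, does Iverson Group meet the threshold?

No

Total number of personal-data records processed: 119,177 + 99,475 + 30,241 + 395,466 + 331,370 + 58,879 + 368,594 = 1,403,202.
1,403,202 ≤ 1,500,000, so the threshold is not exceeded.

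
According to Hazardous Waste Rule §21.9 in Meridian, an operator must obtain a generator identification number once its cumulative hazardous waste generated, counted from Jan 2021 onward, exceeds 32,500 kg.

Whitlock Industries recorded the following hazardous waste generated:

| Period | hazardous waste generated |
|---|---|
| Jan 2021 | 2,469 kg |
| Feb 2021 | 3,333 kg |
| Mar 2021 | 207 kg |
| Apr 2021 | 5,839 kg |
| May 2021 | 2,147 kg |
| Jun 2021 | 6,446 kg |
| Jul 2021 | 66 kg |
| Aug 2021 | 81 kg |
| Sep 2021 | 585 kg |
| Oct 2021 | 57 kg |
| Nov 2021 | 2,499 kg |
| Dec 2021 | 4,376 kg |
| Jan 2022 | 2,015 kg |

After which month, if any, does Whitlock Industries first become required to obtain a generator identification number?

Not triggered

Through Jan 2021: 2,469 kg
Through Feb 2021: 5,802 kg
Through Mar 2021: 6,009 kg
Through Apr 2021: 11,848 kg
Through May 2021: 13,995 kg
Through Jun 2021: 20,441 kg
Through Jul 2021: 20,507 kg
Through Aug 2021: 20,588 kg
Through Sep 2021: 21,173 kg
Through Oct 2021: 21,230 kg
Through Nov 2021: 23,729 kg
Through Dec 2021: 28,105 kg
Through Jan 2022: 30,120 kg
Final cumulative total 30,120 kg ≤ 32,500 kg; the threshold is never exceeded.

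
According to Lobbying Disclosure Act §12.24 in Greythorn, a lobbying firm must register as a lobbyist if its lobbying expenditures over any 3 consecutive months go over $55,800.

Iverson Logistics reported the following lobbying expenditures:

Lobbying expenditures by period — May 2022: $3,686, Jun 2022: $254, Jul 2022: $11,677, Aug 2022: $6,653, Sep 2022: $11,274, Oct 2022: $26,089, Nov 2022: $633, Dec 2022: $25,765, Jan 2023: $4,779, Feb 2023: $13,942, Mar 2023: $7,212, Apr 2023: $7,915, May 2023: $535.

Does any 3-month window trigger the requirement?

No

May 2022–Jul 2022: $3,686 + $254 + $11,677 = $15,617 (under)
Jun 2022–Aug 2022: $254 + $11,677 + $6,653 = $18,584 (under)
Jul 2022–Sep 2022: $11,677 + $6,653 + $11,274 = $29,604 (under)
Aug 2022–Oct 2022: $6,653 + $11,274 + $26,089 = $44,016 (under)
Sep 2022–Nov 2022: $11,274 + $26,089 + $633 = $37,996 (under)
Oct 2022–Dec 2022: $26,089 + $633 + $25,765 = $52,487 (under)
Nov 2022–Jan 2023: $633 + $25,765 + $4,779 = $31,177 (under)
Dec 2022–Feb 2023: $25,765 + $4,779 + $13,942 = $44,486 (under)
Jan 2023–Mar 2023: $4,779 + $13,942 + $7,212 = $25,933 (under)
Feb 2023–Apr 2023: $13,942 + $7,212 + $7,915 = $29,069 (under)
Mar 2023–May 2023: $7,212 + $7,915 + $535 = $15,662 (under)
No window exceeds $55,800.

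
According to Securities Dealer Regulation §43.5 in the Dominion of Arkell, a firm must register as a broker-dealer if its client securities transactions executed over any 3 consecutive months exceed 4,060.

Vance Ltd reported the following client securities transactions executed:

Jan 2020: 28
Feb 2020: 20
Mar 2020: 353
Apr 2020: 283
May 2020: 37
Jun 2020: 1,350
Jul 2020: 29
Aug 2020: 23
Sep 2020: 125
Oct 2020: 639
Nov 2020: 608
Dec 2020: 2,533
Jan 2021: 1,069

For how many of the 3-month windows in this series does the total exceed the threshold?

1

Jan 2020–Mar 2020: 28 + 20 + 353 = 401 (under)
Feb 2020–Apr 2020: 20 + 353 + 283 = 656 (under)
Mar 2020–May 2020: 353 + 283 + 37 = 673 (under)
Apr 2020–Jun 2020: 283 + 37 + 1,350 = 1,670 (under)
May 2020–Jul 2020: 37 + 1,350 + 29 = 1,416 (under)
Jun 2020–Aug 2020: 1,350 + 29 + 23 = 1,402 (under)
Jul 2020–Sep 2020: 29 + 23 + 125 = 177 (under)
Aug 2020–Oct 2020: 23 + 125 + 639 = 787 (under)
Sep 2020–Nov 2020: 125 + 639 + 608 = 1,372 (under)
Oct 2020–Dec 2020: 639 + 608 + 2,533 = 3,780 (under)
Nov 2020–Jan 2021: 608 + 2,533 + 1,069 = 4,210 (over)
1 window exceeds the threshold.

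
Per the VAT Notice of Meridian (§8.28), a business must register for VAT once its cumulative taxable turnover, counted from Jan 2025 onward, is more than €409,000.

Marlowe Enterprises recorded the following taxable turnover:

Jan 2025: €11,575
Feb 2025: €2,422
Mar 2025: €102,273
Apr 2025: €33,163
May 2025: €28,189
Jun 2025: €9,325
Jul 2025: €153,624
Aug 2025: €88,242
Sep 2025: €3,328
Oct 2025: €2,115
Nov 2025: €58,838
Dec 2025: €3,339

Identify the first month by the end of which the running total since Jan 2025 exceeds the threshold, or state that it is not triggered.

Aug 2025

Through Jan 2025: €11,575
Through Feb 2025: €13,997
Through Mar 2025: €116,270
Through Apr 2025: €149,433
Through May 2025: €177,622
Through Jun 2025: €186,947
Through Jul 2025: €340,571
Through Aug 2025: €428,813 ← exceeds threshold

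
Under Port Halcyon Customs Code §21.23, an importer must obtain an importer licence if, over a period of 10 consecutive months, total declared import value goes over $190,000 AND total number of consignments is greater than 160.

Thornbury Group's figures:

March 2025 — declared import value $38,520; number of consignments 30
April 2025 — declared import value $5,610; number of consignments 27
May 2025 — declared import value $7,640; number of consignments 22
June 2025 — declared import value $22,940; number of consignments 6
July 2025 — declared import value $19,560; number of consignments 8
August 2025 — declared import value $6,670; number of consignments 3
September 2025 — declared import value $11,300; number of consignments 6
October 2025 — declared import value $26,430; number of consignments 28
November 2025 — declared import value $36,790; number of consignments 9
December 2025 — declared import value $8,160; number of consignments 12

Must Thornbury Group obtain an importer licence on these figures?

No

Total declared import value: $38,520 + $5,610 + $7,640 + $22,940 + $19,560 + $6,670 + $11,300 + $26,430 + $36,790 + $8,160 = $183,620 (≤ $190,000).
Total number of consignments: 30 + 27 + 22 + 6 + 8 + 3 + 6 + 28 + 9 + 12 = 151 (≤ 160).
The test is 'and': the rule requires both, and at least one is not exceeded.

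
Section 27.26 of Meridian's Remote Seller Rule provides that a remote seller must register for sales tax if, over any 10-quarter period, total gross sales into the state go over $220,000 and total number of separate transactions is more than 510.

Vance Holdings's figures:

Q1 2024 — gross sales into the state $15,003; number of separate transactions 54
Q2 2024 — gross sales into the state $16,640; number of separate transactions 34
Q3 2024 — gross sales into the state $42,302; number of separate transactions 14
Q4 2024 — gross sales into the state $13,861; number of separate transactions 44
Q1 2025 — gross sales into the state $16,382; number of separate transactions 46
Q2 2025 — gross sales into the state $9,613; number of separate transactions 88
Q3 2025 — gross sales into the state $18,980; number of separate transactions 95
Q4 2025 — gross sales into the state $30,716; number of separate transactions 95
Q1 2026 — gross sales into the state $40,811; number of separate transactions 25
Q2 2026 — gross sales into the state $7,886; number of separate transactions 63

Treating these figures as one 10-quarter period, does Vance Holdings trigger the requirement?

Total gross sales into the state: $15,003 + $16,640 + $42,302 + $13,861 + $16,382 + $9,613 + $18,980 + $30,716 + $40,811 + $7,886 = $212,194 (≤ $220,000).
Total number of separate transactions: 54 + 34 + 14 + 44 + 46 + 88 + 95 + 95 + 25 + 63 = 558 (> 510).
The test is 'and': the rule requires both, and at least one is not exceeded.

No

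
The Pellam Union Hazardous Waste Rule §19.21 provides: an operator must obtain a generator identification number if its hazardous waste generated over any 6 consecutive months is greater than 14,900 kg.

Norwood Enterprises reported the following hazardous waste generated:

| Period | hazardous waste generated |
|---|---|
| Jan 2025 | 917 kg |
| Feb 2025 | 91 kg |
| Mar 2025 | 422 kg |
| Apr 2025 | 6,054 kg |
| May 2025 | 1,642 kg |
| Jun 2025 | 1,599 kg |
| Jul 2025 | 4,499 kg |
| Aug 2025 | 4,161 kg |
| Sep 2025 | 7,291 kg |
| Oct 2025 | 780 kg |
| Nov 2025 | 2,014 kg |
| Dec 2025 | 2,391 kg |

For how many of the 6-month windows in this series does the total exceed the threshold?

5

Jan 2025–Jun 2025: 917 kg + 91 kg + 422 kg + 6,054 kg + 1,642 kg + 1,599 kg = 10,725 kg (under)
Feb 2025–Jul 2025: 91 kg + 422 kg + 6,054 kg + 1,642 kg + 1,599 kg + 4,499 kg = 14,307 kg (under)
Mar 2025–Aug 2025: 422 kg + 6,054 kg + 1,642 kg + 1,599 kg + 4,499 kg + 4,161 kg = 18,377 kg (over)
Apr 2025–Sep 2025: 6,054 kg + 1,642 kg + 1,599 kg + 4,499 kg + 4,161 kg + 7,291 kg = 25,246 kg (over)
May 2025–Oct 2025: 1,642 kg + 1,599 kg + 4,499 kg + 4,161 kg + 7,291 kg + 780 kg = 19,972 kg (over)
Jun 2025–Nov 2025: 1,599 kg + 4,499 kg + 4,161 kg + 7,291 kg + 780 kg + 2,014 kg = 20,344 kg (over)
Jul 2025–Dec 2025: 4,499 kg + 4,161 kg + 7,291 kg + 780 kg + 2,014 kg + 2,391 kg = 21,136 kg (over)
5 windows exceed the threshold.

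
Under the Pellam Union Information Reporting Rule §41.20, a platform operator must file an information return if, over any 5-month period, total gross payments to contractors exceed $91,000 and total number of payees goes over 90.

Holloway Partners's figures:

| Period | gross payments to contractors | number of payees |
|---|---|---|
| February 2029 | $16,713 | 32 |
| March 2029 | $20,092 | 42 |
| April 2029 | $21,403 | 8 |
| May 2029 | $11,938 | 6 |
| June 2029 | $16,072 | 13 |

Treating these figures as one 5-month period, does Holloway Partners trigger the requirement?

Total gross payments to contractors: $16,713 + $20,092 + $21,403 + $11,938 + $16,072 = $86,218 (≤ $91,000).
Total number of payees: 32 + 42 + 8 + 6 + 13 = 101 (> 90).
The test is 'and': the rule requires both, and at least one is not exceeded.

No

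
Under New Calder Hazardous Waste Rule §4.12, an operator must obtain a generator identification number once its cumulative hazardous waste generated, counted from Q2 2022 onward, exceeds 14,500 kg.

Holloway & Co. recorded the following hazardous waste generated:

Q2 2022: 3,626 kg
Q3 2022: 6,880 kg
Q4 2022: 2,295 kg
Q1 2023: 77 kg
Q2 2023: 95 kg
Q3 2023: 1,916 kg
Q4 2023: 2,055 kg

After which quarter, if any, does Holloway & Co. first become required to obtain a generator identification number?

Q3 2023

Through Q2 2022: 3,626 kg
Through Q3 2022: 10,506 kg
Through Q4 2022: 12,801 kg
Through Q1 2023: 12,878 kg
Through Q2 2023: 12,973 kg
Through Q3 2023: 14,889 kg ← exceeds threshold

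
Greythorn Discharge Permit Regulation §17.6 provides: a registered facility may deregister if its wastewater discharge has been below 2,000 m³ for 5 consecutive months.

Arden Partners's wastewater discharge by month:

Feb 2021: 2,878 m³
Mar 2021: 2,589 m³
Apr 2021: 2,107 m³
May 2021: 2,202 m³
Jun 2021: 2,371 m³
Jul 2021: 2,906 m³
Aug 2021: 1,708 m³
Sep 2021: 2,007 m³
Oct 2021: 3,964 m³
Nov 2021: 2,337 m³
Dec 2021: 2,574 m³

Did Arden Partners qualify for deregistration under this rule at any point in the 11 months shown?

No

Months below 2,000 m³: Aug 2021.
Longest run of consecutive months below the threshold: 1.
1 < 5, so Arden Partners never became eligible.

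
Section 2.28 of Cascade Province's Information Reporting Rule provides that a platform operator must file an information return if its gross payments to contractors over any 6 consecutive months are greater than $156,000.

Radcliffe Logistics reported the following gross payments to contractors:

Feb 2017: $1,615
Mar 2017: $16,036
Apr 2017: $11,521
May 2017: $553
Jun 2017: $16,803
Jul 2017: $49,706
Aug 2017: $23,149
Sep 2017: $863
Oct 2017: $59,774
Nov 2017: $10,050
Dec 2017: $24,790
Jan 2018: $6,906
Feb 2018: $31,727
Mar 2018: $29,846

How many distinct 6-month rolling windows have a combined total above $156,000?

Feb 2017–Jul 2017: $1,615 + $16,036 + $11,521 + $553 + $16,803 + $49,706 = $96,234 (under)
Mar 2017–Aug 2017: $16,036 + $11,521 + $553 + $16,803 + $49,706 + $23,149 = $117,768 (under)
Apr 2017–Sep 2017: $11,521 + $553 + $16,803 + $49,706 + $23,149 + $863 = $102,595 (under)
May 2017–Oct 2017: $553 + $16,803 + $49,706 + $23,149 + $863 + $59,774 = $150,848 (under)
Jun 2017–Nov 2017: $16,803 + $49,706 + $23,149 + $863 + $59,774 + $10,050 = $160,345 (over)
Jul 2017–Dec 2017: $49,706 + $23,149 + $863 + $59,774 + $10,050 + $24,790 = $168,332 (over)
Aug 2017–Jan 2018: $23,149 + $863 + $59,774 + $10,050 + $24,790 + $6,906 = $125,532 (under)
Sep 2017–Feb 2018: $863 + $59,774 + $10,050 + $24,790 + $6,906 + $31,727 = $134,110 (under)
Oct 2017–Mar 2018: $59,774 + $10,050 + $24,790 + $6,906 + $31,727 + $29,846 = $163,093 (over)
3 windows exceed the threshold.

3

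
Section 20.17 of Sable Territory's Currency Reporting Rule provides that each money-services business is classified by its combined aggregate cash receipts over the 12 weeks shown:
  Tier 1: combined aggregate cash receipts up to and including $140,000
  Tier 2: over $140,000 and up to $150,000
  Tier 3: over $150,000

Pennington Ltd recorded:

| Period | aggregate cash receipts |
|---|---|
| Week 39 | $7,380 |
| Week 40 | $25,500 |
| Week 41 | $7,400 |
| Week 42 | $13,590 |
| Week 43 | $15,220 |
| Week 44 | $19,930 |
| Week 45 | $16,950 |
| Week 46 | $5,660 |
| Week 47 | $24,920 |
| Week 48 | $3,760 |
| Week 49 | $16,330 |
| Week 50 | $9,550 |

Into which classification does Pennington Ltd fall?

Tier 3

Combined aggregate cash receipts: $7,380 + $25,500 + $7,400 + $13,590 + $15,220 + $19,930 + $16,950 + $5,660 + $24,920 + $3,760 + $16,330 + $9,550 = $166,190.
$166,190 > $150,000, so Tier 3 applies.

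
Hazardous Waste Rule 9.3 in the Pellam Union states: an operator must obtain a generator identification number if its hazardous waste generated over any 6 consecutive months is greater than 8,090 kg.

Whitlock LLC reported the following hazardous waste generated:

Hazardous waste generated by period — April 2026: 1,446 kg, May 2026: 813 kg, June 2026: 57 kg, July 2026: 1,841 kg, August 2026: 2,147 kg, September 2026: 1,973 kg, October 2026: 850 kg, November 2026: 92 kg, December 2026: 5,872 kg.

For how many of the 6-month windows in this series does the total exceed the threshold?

2

April 2026–September 2026: 1,446 kg + 813 kg + 57 kg + 1,841 kg + 2,147 kg + 1,973 kg = 8,277 kg (over)
May 2026–October 2026: 813 kg + 57 kg + 1,841 kg + 2,147 kg + 1,973 kg + 850 kg = 7,681 kg (under)
June 2026–November 2026: 57 kg + 1,841 kg + 2,147 kg + 1,973 kg + 850 kg + 92 kg = 6,960 kg (under)
July 2026–December 2026: 1,841 kg + 2,147 kg + 1,973 kg + 850 kg + 92 kg + 5,872 kg = 12,775 kg (over)
2 windows exceed the threshold.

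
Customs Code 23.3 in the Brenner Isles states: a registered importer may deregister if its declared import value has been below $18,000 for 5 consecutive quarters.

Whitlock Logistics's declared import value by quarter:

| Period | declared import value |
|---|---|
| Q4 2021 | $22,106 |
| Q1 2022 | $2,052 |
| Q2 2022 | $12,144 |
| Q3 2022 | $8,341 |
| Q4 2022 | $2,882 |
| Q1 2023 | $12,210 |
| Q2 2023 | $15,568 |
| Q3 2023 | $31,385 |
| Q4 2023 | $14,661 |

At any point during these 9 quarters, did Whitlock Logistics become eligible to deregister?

Yes

Quarters below $18,000: Q1 2022, Q2 2022, Q3 2022, Q4 2022, Q1 2023, Q2 2023, Q4 2023.
Longest run of consecutive quarters below the threshold: 6.
6 ≥ 5, so Whitlock Logistics became eligible.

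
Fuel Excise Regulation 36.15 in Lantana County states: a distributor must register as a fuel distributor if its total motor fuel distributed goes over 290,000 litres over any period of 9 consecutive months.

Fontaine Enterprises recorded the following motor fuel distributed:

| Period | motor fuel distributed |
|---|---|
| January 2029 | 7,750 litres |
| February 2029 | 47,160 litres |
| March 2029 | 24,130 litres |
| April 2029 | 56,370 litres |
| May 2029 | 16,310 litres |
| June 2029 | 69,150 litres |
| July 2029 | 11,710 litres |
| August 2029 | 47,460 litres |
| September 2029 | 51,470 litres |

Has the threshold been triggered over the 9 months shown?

Yes

Total motor fuel distributed: 7,750 litres + 47,160 litres + 24,130 litres + 56,370 litres + 16,310 litres + 69,150 litres + 11,710 litres + 47,460 litres + 51,470 litres = 331,510 litres.
331,510 litres > 290,000 litres, so the threshold is exceeded.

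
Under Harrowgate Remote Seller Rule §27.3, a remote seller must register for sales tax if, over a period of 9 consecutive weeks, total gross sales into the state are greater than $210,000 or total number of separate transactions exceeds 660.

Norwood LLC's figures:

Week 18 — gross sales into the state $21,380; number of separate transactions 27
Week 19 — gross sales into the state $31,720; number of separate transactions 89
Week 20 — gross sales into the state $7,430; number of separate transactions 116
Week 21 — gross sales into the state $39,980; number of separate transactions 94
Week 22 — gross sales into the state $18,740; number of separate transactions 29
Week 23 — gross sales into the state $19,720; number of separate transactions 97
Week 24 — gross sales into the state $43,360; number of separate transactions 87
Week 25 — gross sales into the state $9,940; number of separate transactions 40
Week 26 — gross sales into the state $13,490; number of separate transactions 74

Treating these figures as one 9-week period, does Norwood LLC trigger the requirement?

Total gross sales into the state: $21,380 + $31,720 + $7,430 + $39,980 + $18,740 + $19,720 + $43,360 + $9,940 + $13,490 = $205,760 (≤ $210,000).
Total number of separate transactions: 27 + 89 + 116 + 94 + 29 + 97 + 87 + 40 + 74 = 653 (≤ 660).
The test is 'or': neither threshold is exceeded.

No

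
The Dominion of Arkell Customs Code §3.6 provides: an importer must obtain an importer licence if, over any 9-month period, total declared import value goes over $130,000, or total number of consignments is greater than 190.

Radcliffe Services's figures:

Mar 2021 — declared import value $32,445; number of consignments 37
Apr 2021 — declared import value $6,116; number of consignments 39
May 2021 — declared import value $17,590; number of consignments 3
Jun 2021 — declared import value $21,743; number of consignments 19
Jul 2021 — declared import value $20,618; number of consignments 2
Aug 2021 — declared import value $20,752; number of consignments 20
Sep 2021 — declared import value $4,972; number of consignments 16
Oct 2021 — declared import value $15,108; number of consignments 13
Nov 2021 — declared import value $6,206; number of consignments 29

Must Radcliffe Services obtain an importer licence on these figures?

Total declared import value: $32,445 + $6,116 + $17,590 + $21,743 + $20,618 + $20,752 + $4,972 + $15,108 + $6,206 = $145,550 (> $130,000).
Total number of consignments: 37 + 39 + 3 + 19 + 2 + 20 + 16 + 13 + 29 = 178 (≤ 190).
The test is 'or': at least one threshold is exceeded.

Yes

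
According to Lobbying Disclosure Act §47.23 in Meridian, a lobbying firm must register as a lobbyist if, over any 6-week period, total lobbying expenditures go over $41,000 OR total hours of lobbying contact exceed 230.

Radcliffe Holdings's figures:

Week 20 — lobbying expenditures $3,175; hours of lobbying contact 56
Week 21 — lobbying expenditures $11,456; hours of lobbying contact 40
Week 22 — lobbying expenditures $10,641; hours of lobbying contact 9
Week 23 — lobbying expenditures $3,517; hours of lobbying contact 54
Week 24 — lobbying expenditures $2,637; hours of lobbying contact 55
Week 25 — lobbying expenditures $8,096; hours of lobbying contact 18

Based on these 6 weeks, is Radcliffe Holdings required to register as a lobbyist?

Yes

Total lobbying expenditures: $3,175 + $11,456 + $10,641 + $3,517 + $2,637 + $8,096 = $39,522 (≤ $41,000).
Total hours of lobbying contact: 56 + 40 + 9 + 54 + 55 + 18 = 232 (> 230).
The test is 'or': at least one threshold is exceeded.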